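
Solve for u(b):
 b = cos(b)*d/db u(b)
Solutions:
 u(b) = C1 + Integral(b/cos(b), b)


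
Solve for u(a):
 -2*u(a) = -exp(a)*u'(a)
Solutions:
 u(a) = C1*exp(-2*exp(-a))


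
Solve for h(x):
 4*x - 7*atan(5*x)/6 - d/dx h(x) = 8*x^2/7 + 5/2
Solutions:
 h(x) = C1 - 8*x^3/21 + 2*x^2 - 7*x*atan(5*x)/6 - 5*x/2 + 7*log(25*x^2 + 1)/60


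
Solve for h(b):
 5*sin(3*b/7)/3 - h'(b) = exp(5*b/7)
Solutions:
 h(b) = C1 - 7*exp(5*b/7)/5 - 35*cos(3*b/7)/9


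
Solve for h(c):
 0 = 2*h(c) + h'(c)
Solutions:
 h(c) = C1*exp(-2*c)


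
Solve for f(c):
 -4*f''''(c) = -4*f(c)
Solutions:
 f(c) = C1*exp(-c) + C2*exp(c) + C3*sin(c) + C4*cos(c)


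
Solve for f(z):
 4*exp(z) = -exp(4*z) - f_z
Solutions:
 f(z) = C1 - exp(4*z)/4 - 4*exp(z)


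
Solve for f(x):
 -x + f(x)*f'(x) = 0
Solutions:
 f(x) = -sqrt(C1 + x^2)
 f(x) = sqrt(C1 + x^2)


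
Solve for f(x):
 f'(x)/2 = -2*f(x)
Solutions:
 f(x) = C1*exp(-4*x)


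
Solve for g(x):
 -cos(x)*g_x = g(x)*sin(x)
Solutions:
 g(x) = C1*cos(x)


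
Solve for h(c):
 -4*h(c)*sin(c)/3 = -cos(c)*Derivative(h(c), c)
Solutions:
 h(c) = C1/cos(c)^(4/3)


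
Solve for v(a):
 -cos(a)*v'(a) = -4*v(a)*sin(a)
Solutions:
 v(a) = C1/cos(a)^4


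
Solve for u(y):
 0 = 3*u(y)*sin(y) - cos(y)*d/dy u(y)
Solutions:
 u(y) = C1/cos(y)^3


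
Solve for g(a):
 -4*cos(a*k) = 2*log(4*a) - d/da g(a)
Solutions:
 g(a) = C1 + 2*a*log(a) - 2*a + 4*a*log(2) + 4*Piecewise((sin(a*k)/k, Ne(k, 0)), (a, True))


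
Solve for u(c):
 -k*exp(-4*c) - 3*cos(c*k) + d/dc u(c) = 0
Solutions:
 u(c) = C1 - k*exp(-4*c)/4 + 3*sin(c*k)/k


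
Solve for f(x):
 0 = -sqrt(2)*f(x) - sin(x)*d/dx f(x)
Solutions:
 f(x) = C1*(cos(x) + 1)^(sqrt(2)/2)/(cos(x) - 1)^(sqrt(2)/2)


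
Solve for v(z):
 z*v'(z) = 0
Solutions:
 v(z) = C1


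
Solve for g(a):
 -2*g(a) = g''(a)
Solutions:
 g(a) = C1*sin(sqrt(2)*a) + C2*cos(sqrt(2)*a)


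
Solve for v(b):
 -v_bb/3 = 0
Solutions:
 v(b) = C1 + C2*b


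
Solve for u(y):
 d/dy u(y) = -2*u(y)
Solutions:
 u(y) = C1*exp(-2*y)


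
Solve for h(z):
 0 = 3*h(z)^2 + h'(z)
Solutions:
 h(z) = 1/(C1 + 3*z)


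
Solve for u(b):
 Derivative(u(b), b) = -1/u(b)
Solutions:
 u(b) = -sqrt(C1 - 2*b)
 u(b) = sqrt(C1 - 2*b)


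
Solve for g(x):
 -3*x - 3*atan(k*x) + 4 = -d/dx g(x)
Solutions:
 g(x) = C1 + 3*x^2/2 - 4*x + 3*Piecewise((x*atan(k*x) - log(k^2*x^2 + 1)/(2*k), Ne(k, 0)), (0, True))


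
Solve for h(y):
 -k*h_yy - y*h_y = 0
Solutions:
 h(y) = C1 + C2*sqrt(k)*erf(sqrt(2)*y*sqrt(1/k)/2)


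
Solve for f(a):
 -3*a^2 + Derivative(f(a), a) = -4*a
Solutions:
 f(a) = C1 + a^3 - 2*a^2


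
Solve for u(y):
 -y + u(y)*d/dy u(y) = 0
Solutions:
 u(y) = -sqrt(C1 + y^2)
 u(y) = sqrt(C1 + y^2)


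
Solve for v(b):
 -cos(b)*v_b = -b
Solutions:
 v(b) = C1 + Integral(b/cos(b), b)


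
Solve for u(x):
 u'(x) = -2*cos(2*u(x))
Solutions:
 u(x) = -asin((C1 + exp(8*x))/(C1 - exp(8*x)))/2 + pi/2
 u(x) = asin((C1 + exp(8*x))/(C1 - exp(8*x)))/2


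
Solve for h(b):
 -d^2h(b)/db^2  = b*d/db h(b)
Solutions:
 h(b) = C1 + C2*erf(sqrt(2)*b/2)


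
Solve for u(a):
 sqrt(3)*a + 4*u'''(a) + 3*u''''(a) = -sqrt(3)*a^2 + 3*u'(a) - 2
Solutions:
 u(a) = C1 + C2*exp(-a*(32*2^(1/3)/(27*sqrt(473) + 601)^(1/3) + 16 + 2^(2/3)*(27*sqrt(473) + 601)^(1/3))/36)*sin(2^(1/3)*sqrt(3)*a*(-2^(1/3)*(27*sqrt(473) + 601)^(1/3) + 32/(27*sqrt(473) + 601)^(1/3))/36) + C3*exp(-a*(32*2^(1/3)/(27*sqrt(473) + 601)^(1/3) + 16 + 2^(2/3)*(27*sqrt(473) + 601)^(1/3))/36)*cos(2^(1/3)*sqrt(3)*a*(-2^(1/3)*(27*sqrt(473) + 601)^(1/3) + 32/(27*sqrt(473) + 601)^(1/3))/36) + C4*exp(a*(-8 + 32*2^(1/3)/(27*sqrt(473) + 601)^(1/3) + 2^(2/3)*(27*sqrt(473) + 601)^(1/3))/18) + sqrt(3)*a^3/9 + sqrt(3)*a^2/6 + 2*a/3 + 8*sqrt(3)*a/9


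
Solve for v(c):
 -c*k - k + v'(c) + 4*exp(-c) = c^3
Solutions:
 v(c) = C1 + c^4/4 + c^2*k/2 + c*k + 4*exp(-c)


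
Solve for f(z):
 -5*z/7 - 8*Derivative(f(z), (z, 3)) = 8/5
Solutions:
 f(z) = C1 + C2*z + C3*z^2 - 5*z^4/1344 - z^3/30


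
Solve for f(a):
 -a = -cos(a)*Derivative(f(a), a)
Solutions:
 f(a) = C1 + Integral(a/cos(a), a)


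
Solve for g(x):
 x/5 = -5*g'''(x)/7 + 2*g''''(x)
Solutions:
 g(x) = C1 + C2*x + C3*x^2 + C4*exp(5*x/14) - 7*x^4/600 - 49*x^3/375


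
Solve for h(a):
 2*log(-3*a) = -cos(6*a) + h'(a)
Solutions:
 h(a) = C1 + 2*a*log(-a) - 2*a + 2*a*log(3) + sin(6*a)/6


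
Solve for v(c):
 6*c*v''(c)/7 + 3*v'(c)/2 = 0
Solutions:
 v(c) = C1 + C2/c^(3/4)


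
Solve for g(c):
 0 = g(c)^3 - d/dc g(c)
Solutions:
 g(c) = -sqrt(2)*sqrt(-1/(C1 + c))/2
 g(c) = sqrt(2)*sqrt(-1/(C1 + c))/2


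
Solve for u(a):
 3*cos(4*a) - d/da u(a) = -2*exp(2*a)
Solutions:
 u(a) = C1 + exp(2*a) + 3*sin(4*a)/4


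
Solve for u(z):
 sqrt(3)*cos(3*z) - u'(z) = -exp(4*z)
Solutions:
 u(z) = C1 + exp(4*z)/4 + sqrt(3)*sin(3*z)/3


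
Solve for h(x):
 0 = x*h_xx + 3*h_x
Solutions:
 h(x) = C1 + C2/x^2


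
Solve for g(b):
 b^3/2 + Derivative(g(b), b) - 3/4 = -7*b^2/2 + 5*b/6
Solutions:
 g(b) = C1 - b^4/8 - 7*b^3/6 + 5*b^2/12 + 3*b/4


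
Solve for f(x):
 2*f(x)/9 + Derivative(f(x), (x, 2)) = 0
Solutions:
 f(x) = C1*sin(sqrt(2)*x/3) + C2*cos(sqrt(2)*x/3)


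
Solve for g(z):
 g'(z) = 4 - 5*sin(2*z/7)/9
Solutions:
 g(z) = C1 + 4*z + 35*cos(2*z/7)/18


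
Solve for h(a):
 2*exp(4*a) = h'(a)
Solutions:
 h(a) = C1 + exp(4*a)/2


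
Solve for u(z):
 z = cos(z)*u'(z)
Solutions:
 u(z) = C1 + Integral(z/cos(z), z)


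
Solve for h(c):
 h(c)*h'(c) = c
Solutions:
 h(c) = -sqrt(C1 + c^2)
 h(c) = sqrt(C1 + c^2)


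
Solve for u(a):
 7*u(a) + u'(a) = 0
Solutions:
 u(a) = C1*exp(-7*a)


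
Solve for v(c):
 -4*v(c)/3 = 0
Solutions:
 v(c) = 0


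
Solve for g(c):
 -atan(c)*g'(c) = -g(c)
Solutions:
 g(c) = C1*exp(Integral(1/atan(c), c))


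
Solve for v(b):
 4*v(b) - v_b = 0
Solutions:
 v(b) = C1*exp(4*b)


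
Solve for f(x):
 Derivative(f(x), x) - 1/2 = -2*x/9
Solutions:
 f(x) = C1 - x^2/9 + x/2


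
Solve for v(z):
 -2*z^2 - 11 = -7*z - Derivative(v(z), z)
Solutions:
 v(z) = C1 + 2*z^3/3 - 7*z^2/2 + 11*z


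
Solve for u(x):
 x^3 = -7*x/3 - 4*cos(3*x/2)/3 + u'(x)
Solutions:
 u(x) = C1 + x^4/4 + 7*x^2/6 + 8*sin(3*x/2)/9


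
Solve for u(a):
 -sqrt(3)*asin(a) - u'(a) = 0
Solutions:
 u(a) = C1 - sqrt(3)*(a*asin(a) + sqrt(1 - a^2))


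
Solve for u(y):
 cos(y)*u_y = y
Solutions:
 u(y) = C1 + Integral(y/cos(y), y)


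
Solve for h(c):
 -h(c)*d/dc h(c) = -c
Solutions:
 h(c) = -sqrt(C1 + c^2)
 h(c) = sqrt(C1 + c^2)


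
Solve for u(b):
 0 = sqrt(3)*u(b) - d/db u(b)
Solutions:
 u(b) = C1*exp(sqrt(3)*b)


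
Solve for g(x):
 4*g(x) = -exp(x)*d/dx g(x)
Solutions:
 g(x) = C1*exp(4*exp(-x))


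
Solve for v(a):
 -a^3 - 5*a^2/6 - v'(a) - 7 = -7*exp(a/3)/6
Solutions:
 v(a) = C1 - a^4/4 - 5*a^3/18 - 7*a + 7*exp(a/3)/2


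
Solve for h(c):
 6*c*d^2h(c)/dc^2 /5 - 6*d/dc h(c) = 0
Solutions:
 h(c) = C1 + C2*c^6


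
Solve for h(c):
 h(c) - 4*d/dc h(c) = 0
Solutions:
 h(c) = C1*exp(c/4)


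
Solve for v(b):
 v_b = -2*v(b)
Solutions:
 v(b) = C1*exp(-2*b)


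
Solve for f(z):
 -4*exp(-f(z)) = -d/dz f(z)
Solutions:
 f(z) = log(C1 + 4*z)


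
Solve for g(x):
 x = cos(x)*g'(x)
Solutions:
 g(x) = C1 + Integral(x/cos(x), x)


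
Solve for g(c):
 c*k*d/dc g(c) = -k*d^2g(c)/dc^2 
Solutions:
 g(c) = C1 + C2*erf(sqrt(2)*c/2)


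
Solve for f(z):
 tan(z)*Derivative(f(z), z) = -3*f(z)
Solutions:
 f(z) = C1/sin(z)^3


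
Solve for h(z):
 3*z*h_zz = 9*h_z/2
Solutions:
 h(z) = C1 + C2*z^(5/2)


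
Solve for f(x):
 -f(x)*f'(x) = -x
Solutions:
 f(x) = -sqrt(C1 + x^2)
 f(x) = sqrt(C1 + x^2)


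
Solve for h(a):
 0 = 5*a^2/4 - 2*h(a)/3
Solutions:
 h(a) = 15*a^2/8


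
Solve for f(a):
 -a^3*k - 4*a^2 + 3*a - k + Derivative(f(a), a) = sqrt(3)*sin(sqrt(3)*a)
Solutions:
 f(a) = C1 + a^4*k/4 + 4*a^3/3 - 3*a^2/2 + a*k - cos(sqrt(3)*a)


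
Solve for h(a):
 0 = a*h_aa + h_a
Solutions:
 h(a) = C1 + C2*log(a)


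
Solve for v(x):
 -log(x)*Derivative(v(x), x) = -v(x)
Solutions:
 v(x) = C1*exp(li(x))


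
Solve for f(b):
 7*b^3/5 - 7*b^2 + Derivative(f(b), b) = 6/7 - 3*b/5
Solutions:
 f(b) = C1 - 7*b^4/20 + 7*b^3/3 - 3*b^2/10 + 6*b/7


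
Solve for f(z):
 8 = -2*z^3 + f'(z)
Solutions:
 f(z) = C1 + z^4/2 + 8*z


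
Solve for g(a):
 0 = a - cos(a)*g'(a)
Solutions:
 g(a) = C1 + Integral(a/cos(a), a)


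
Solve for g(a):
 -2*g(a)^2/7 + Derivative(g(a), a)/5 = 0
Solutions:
 g(a) = -7/(C1 + 10*a)


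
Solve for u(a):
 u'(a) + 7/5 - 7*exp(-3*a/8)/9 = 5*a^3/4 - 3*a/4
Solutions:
 u(a) = C1 + 5*a^4/16 - 3*a^2/8 - 7*a/5 - 56*exp(-3*a/8)/27


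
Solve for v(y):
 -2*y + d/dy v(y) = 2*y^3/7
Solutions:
 v(y) = C1 + y^4/14 + y^2


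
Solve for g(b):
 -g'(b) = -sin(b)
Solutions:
 g(b) = C1 - cos(b)


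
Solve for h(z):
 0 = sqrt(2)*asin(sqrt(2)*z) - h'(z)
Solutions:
 h(z) = C1 + sqrt(2)*(z*asin(sqrt(2)*z) + sqrt(2)*sqrt(1 - 2*z^2)/2)


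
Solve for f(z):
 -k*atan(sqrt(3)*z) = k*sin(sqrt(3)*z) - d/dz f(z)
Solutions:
 f(z) = C1 + k*(z*atan(sqrt(3)*z) - sqrt(3)*log(3*z^2 + 1)/6 - sqrt(3)*cos(sqrt(3)*z)/3)


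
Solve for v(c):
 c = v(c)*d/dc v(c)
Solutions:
 v(c) = -sqrt(C1 + c^2)
 v(c) = sqrt(C1 + c^2)


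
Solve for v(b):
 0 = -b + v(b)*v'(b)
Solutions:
 v(b) = -sqrt(C1 + b^2)
 v(b) = sqrt(C1 + b^2)


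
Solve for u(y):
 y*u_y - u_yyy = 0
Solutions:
 u(y) = C1 + Integral(C2*airyai(y) + C3*airybi(y), y)


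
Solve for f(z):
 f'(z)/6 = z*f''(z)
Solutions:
 f(z) = C1 + C2*z^(7/6)


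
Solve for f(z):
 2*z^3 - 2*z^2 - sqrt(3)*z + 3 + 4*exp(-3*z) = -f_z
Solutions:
 f(z) = C1 - z^4/2 + 2*z^3/3 + sqrt(3)*z^2/2 - 3*z + 4*exp(-3*z)/3


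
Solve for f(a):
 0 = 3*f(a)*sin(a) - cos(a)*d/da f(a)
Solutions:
 f(a) = C1/cos(a)^3


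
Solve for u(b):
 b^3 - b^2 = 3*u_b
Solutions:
 u(b) = C1 + b^4/12 - b^3/9


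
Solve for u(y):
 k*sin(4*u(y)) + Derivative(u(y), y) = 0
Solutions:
 u(y) = -acos((-C1 - exp(8*k*y))/(C1 - exp(8*k*y)))/4 + pi/2
 u(y) = acos((-C1 - exp(8*k*y))/(C1 - exp(8*k*y)))/4


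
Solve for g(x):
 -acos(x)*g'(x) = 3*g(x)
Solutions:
 g(x) = C1*exp(-3*Integral(1/acos(x), x))


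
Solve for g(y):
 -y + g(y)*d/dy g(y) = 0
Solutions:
 g(y) = -sqrt(C1 + y^2)
 g(y) = sqrt(C1 + y^2)


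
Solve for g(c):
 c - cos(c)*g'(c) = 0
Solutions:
 g(c) = C1 + Integral(c/cos(c), c)


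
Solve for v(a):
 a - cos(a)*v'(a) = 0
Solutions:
 v(a) = C1 + Integral(a/cos(a), a)


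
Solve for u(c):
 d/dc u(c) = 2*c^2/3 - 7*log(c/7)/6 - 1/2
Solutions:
 u(c) = C1 + 2*c^3/9 - 7*c*log(c)/6 + 2*c/3 + 7*c*log(7)/6


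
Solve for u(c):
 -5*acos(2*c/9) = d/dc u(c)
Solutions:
 u(c) = C1 - 5*c*acos(2*c/9) + 5*sqrt(81 - 4*c^2)/2


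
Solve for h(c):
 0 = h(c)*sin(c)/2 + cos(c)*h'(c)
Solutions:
 h(c) = C1*sqrt(cos(c))


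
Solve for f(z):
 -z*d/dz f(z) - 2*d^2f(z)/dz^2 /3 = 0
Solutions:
 f(z) = C1 + C2*erf(sqrt(3)*z/2)


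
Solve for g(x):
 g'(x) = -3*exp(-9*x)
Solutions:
 g(x) = C1 + exp(-9*x)/3


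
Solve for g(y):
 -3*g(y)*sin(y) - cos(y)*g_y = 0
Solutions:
 g(y) = C1*cos(y)^3


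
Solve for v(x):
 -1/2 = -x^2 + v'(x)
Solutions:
 v(x) = C1 + x^3/3 - x/2


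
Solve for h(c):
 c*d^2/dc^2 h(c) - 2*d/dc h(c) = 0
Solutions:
 h(c) = C1 + C2*c^3


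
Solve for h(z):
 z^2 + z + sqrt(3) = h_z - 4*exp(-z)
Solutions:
 h(z) = C1 + z^3/3 + z^2/2 + sqrt(3)*z - 4*exp(-z)


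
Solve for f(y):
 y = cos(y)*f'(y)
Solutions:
 f(y) = C1 + Integral(y/cos(y), y)


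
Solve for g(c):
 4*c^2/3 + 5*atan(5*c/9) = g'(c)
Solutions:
 g(c) = C1 + 4*c^3/9 + 5*c*atan(5*c/9) - 9*log(25*c^2 + 81)/2


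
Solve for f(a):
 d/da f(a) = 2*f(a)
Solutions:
 f(a) = C1*exp(2*a)


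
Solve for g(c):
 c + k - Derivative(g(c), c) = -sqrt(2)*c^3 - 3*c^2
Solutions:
 g(c) = C1 + sqrt(2)*c^4/4 + c^3 + c^2/2 + c*k


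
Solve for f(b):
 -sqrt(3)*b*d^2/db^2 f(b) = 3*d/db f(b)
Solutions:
 f(b) = C1 + C2*b^(1 - sqrt(3))


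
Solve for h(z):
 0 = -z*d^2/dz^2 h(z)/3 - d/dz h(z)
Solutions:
 h(z) = C1 + C2/z^2


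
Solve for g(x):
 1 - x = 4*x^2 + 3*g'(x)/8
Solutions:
 g(x) = C1 - 32*x^3/9 - 4*x^2/3 + 8*x/3


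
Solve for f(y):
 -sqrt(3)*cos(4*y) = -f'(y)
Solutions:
 f(y) = C1 + sqrt(3)*sin(4*y)/4


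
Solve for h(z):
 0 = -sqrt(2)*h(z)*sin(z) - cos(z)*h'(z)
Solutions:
 h(z) = C1*cos(z)^(sqrt(2))


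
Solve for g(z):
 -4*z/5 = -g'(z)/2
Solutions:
 g(z) = C1 + 4*z^2/5


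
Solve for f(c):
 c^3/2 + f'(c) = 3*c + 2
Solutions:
 f(c) = C1 - c^4/8 + 3*c^2/2 + 2*c


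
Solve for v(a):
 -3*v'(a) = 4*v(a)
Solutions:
 v(a) = C1*exp(-4*a/3)


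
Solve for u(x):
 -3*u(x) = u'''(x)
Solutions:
 u(x) = C3*exp(-3^(1/3)*x) + (C1*sin(3^(5/6)*x/2) + C2*cos(3^(5/6)*x/2))*exp(3^(1/3)*x/2)


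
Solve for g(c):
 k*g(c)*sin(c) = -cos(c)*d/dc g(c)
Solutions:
 g(c) = C1*exp(k*log(cos(c)))


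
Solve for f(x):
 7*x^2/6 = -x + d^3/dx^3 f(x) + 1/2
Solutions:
 f(x) = C1 + C2*x + C3*x^2 + 7*x^5/360 + x^4/24 - x^3/12


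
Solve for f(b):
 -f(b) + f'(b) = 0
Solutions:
 f(b) = C1*exp(b)


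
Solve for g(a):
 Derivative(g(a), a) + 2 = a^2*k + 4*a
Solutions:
 g(a) = C1 + a^3*k/3 + 2*a^2 - 2*a


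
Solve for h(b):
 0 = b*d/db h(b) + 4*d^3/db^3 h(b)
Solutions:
 h(b) = C1 + Integral(C2*airyai(-2^(1/3)*b/2) + C3*airybi(-2^(1/3)*b/2), b)


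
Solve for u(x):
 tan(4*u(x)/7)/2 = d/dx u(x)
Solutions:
 u(x) = -7*asin(C1*exp(2*x/7))/4 + 7*pi/4
 u(x) = 7*asin(C1*exp(2*x/7))/4


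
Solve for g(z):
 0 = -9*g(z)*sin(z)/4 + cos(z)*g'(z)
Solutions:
 g(z) = C1/cos(z)^(9/4)


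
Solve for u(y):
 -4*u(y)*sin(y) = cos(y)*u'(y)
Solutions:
 u(y) = C1*cos(y)^4


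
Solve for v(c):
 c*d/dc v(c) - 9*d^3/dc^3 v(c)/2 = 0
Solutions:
 v(c) = C1 + Integral(C2*airyai(6^(1/3)*c/3) + C3*airybi(6^(1/3)*c/3), c)


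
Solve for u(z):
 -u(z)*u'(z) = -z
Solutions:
 u(z) = -sqrt(C1 + z^2)
 u(z) = sqrt(C1 + z^2)


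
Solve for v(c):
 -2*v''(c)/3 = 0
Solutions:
 v(c) = C1 + C2*c


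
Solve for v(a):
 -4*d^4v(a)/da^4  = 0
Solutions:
 v(a) = C1 + C2*a + C3*a^2 + C4*a^3


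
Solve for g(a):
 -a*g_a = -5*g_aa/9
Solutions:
 g(a) = C1 + C2*erfi(3*sqrt(10)*a/10)


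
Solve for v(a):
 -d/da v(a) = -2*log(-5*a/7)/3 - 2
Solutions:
 v(a) = C1 + 2*a*log(-a)/3 + 2*a*(-log(7) + log(5) + 2)/3


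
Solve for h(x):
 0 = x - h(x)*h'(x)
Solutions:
 h(x) = -sqrt(C1 + x^2)
 h(x) = sqrt(C1 + x^2)


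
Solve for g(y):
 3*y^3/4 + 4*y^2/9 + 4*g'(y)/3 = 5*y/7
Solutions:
 g(y) = C1 - 9*y^4/64 - y^3/9 + 15*y^2/56


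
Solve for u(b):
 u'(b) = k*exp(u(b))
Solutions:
 u(b) = log(-1/(C1 + b*k))


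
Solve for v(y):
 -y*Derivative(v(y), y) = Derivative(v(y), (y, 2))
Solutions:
 v(y) = C1 + C2*erf(sqrt(2)*y/2)


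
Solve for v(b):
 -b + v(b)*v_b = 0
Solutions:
 v(b) = -sqrt(C1 + b^2)
 v(b) = sqrt(C1 + b^2)


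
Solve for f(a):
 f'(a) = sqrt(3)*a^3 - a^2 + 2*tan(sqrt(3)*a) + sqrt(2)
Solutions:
 f(a) = C1 + sqrt(3)*a^4/4 - a^3/3 + sqrt(2)*a - 2*sqrt(3)*log(cos(sqrt(3)*a))/3


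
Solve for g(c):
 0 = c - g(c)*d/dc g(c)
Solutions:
 g(c) = -sqrt(C1 + c^2)
 g(c) = sqrt(C1 + c^2)


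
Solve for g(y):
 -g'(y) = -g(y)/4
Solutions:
 g(y) = C1*exp(y/4)


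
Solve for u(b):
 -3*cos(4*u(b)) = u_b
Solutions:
 u(b) = -asin((C1 + exp(24*b))/(C1 - exp(24*b)))/4 + pi/4
 u(b) = asin((C1 + exp(24*b))/(C1 - exp(24*b)))/4


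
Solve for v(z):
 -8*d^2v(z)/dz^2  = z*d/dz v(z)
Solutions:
 v(z) = C1 + C2*erf(z/4)


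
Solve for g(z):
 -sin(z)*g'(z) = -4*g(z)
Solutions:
 g(z) = C1*(cos(z)^2 - 2*cos(z) + 1)/(cos(z)^2 + 2*cos(z) + 1)


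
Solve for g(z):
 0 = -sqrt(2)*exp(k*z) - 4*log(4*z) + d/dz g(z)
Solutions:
 g(z) = C1 + 4*z*log(z) + 4*z*(-1 + 2*log(2)) + Piecewise((sqrt(2)*exp(k*z)/k, Ne(k, 0)), (sqrt(2)*z, True))


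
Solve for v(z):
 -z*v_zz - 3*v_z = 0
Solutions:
 v(z) = C1 + C2/z^2


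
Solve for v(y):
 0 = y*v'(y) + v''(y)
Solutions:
 v(y) = C1 + C2*erf(sqrt(2)*y/2)


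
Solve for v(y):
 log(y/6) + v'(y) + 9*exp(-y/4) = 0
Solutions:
 v(y) = C1 - y*log(y) + y*(1 + log(6)) + 36*exp(-y/4)


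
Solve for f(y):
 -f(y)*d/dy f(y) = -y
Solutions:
 f(y) = -sqrt(C1 + y^2)
 f(y) = sqrt(C1 + y^2)


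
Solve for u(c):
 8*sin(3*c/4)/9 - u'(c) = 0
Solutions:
 u(c) = C1 - 32*cos(3*c/4)/27


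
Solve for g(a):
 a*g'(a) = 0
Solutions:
 g(a) = C1


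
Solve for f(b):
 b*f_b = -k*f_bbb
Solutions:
 f(b) = C1 + Integral(C2*airyai(b*(-1/k)^(1/3)) + C3*airybi(b*(-1/k)^(1/3)), b)


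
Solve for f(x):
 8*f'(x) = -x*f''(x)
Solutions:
 f(x) = C1 + C2/x^7


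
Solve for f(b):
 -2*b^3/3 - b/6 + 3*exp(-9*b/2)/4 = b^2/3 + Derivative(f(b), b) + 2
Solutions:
 f(b) = C1 - b^4/6 - b^3/9 - b^2/12 - 2*b - exp(-9*b/2)/6


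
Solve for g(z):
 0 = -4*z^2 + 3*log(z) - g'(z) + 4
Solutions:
 g(z) = C1 - 4*z^3/3 + 3*z*log(z) + z


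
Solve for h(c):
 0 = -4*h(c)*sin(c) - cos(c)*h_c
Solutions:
 h(c) = C1*cos(c)^4


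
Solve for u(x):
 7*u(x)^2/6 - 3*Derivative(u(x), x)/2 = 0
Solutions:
 u(x) = -9/(C1 + 7*x)


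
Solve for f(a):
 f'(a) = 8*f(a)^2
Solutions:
 f(a) = -1/(C1 + 8*a)


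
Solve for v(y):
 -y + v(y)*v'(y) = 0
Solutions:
 v(y) = -sqrt(C1 + y^2)
 v(y) = sqrt(C1 + y^2)


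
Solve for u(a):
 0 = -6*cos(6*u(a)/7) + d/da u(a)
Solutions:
 -6*a - 7*log(sin(6*u(a)/7) - 1)/12 + 7*log(sin(6*u(a)/7) + 1)/12 = C1


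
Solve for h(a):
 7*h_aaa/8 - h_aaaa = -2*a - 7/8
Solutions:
 h(a) = C1 + C2*a + C3*a^2 + C4*exp(7*a/8) - 2*a^4/21 - 59*a^3/98


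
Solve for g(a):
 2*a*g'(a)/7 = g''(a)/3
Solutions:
 g(a) = C1 + C2*erfi(sqrt(21)*a/7)


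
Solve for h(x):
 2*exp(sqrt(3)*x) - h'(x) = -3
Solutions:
 h(x) = C1 + 3*x + 2*sqrt(3)*exp(sqrt(3)*x)/3


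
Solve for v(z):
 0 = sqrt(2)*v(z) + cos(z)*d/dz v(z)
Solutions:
 v(z) = C1*(sin(z) - 1)^(sqrt(2)/2)/(sin(z) + 1)^(sqrt(2)/2)


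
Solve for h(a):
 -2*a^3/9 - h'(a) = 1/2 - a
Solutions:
 h(a) = C1 - a^4/18 + a^2/2 - a/2


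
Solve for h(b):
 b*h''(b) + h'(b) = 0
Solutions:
 h(b) = C1 + C2*log(b)


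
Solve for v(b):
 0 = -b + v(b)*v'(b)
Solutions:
 v(b) = -sqrt(C1 + b^2)
 v(b) = sqrt(C1 + b^2)


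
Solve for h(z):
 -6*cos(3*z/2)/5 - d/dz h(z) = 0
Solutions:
 h(z) = C1 - 4*sin(3*z/2)/5


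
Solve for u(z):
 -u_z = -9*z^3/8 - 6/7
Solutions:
 u(z) = C1 + 9*z^4/32 + 6*z/7


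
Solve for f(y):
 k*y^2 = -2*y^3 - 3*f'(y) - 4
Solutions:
 f(y) = C1 - k*y^3/9 - y^4/6 - 4*y/3


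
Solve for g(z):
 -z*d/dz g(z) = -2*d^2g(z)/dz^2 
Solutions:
 g(z) = C1 + C2*erfi(z/2)


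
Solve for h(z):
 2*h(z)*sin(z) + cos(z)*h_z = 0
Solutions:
 h(z) = C1*cos(z)^2


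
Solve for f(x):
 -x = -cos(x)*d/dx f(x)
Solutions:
 f(x) = C1 + Integral(x/cos(x), x)


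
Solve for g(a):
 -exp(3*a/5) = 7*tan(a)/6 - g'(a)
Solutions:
 g(a) = C1 + 5*exp(3*a/5)/3 - 7*log(cos(a))/6


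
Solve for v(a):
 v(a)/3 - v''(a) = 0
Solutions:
 v(a) = C1*exp(-sqrt(3)*a/3) + C2*exp(sqrt(3)*a/3)


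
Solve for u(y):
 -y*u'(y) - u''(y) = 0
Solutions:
 u(y) = C1 + C2*erf(sqrt(2)*y/2)


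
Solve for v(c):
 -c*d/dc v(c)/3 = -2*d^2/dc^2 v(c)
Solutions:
 v(c) = C1 + C2*erfi(sqrt(3)*c/6)


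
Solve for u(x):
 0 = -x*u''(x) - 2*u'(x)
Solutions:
 u(x) = C1 + C2/x


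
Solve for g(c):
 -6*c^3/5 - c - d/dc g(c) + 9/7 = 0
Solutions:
 g(c) = C1 - 3*c^4/10 - c^2/2 + 9*c/7


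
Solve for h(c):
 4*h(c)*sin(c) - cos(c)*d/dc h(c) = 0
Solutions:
 h(c) = C1/cos(c)^4


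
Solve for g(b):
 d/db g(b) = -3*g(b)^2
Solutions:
 g(b) = 1/(C1 + 3*b)


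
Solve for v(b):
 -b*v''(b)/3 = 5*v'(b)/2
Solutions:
 v(b) = C1 + C2/b^(13/2)


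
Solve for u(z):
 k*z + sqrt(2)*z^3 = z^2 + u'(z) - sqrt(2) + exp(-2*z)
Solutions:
 u(z) = C1 + k*z^2/2 + sqrt(2)*z^4/4 - z^3/3 + sqrt(2)*z + exp(-2*z)/2


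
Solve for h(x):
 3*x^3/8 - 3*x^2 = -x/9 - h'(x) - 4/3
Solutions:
 h(x) = C1 - 3*x^4/32 + x^3 - x^2/18 - 4*x/3


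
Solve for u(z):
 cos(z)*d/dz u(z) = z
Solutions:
 u(z) = C1 + Integral(z/cos(z), z)


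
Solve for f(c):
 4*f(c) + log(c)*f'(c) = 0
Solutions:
 f(c) = C1*exp(-4*li(c))


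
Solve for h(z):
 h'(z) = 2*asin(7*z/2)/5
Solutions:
 h(z) = C1 + 2*z*asin(7*z/2)/5 + 2*sqrt(4 - 49*z^2)/35


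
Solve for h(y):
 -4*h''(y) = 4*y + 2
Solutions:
 h(y) = C1 + C2*y - y^3/6 - y^2/4


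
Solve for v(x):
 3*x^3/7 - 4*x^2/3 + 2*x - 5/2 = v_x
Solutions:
 v(x) = C1 + 3*x^4/28 - 4*x^3/9 + x^2 - 5*x/2


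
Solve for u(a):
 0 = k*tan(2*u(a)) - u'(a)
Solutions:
 u(a) = -asin(C1*exp(2*a*k))/2 + pi/2
 u(a) = asin(C1*exp(2*a*k))/2


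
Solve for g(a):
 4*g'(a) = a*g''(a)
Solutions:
 g(a) = C1 + C2*a^5


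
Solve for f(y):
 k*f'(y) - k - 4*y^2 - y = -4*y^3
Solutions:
 f(y) = C1 + y - y^4/k + 4*y^3/(3*k) + y^2/(2*k)


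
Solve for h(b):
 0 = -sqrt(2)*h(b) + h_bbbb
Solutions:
 h(b) = C1*exp(-2^(1/8)*b) + C2*exp(2^(1/8)*b) + C3*sin(2^(1/8)*b) + C4*cos(2^(1/8)*b)


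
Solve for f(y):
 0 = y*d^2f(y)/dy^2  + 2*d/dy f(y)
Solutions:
 f(y) = C1 + C2/y


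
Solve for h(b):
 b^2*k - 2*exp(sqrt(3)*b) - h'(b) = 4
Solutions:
 h(b) = C1 + b^3*k/3 - 4*b - 2*sqrt(3)*exp(sqrt(3)*b)/3


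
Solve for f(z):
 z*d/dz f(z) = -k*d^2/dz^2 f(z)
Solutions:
 f(z) = C1 + C2*sqrt(k)*erf(sqrt(2)*z*sqrt(1/k)/2)


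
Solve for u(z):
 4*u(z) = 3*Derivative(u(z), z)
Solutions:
 u(z) = C1*exp(4*z/3)


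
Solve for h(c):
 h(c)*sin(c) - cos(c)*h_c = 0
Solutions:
 h(c) = C1/cos(c)


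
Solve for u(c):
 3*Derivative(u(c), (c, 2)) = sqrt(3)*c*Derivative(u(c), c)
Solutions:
 u(c) = C1 + C2*erfi(sqrt(2)*3^(3/4)*c/6)


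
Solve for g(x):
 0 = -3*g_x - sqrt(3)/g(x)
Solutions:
 g(x) = -sqrt(C1 - 6*sqrt(3)*x)/3
 g(x) = sqrt(C1 - 6*sqrt(3)*x)/3


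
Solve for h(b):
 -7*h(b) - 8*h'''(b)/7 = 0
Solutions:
 h(b) = C3*exp(-7^(2/3)*b/2) + (C1*sin(sqrt(3)*7^(2/3)*b/4) + C2*cos(sqrt(3)*7^(2/3)*b/4))*exp(7^(2/3)*b/4)


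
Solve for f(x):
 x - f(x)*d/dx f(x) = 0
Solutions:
 f(x) = -sqrt(C1 + x^2)
 f(x) = sqrt(C1 + x^2)


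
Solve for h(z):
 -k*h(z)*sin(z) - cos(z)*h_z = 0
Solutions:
 h(z) = C1*exp(k*log(cos(z)))


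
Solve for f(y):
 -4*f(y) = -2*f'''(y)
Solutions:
 f(y) = C3*exp(2^(1/3)*y) + (C1*sin(2^(1/3)*sqrt(3)*y/2) + C2*cos(2^(1/3)*sqrt(3)*y/2))*exp(-2^(1/3)*y/2)


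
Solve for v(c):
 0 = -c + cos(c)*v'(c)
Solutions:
 v(c) = C1 + Integral(c/cos(c), c)


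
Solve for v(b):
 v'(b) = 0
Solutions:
 v(b) = C1


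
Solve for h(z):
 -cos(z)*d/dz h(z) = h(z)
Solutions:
 h(z) = C1*sqrt(sin(z) - 1)/sqrt(sin(z) + 1)


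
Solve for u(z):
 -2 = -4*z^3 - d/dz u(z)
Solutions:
 u(z) = C1 - z^4 + 2*z


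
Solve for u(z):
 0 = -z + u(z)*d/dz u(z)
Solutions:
 u(z) = -sqrt(C1 + z^2)
 u(z) = sqrt(C1 + z^2)


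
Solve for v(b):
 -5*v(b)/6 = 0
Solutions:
 v(b) = 0


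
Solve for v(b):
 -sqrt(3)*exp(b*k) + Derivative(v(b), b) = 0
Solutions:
 v(b) = C1 + sqrt(3)*exp(b*k)/k


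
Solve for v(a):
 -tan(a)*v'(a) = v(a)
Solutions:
 v(a) = C1/sin(a)


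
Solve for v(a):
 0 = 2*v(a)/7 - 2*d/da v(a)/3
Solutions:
 v(a) = C1*exp(3*a/7)


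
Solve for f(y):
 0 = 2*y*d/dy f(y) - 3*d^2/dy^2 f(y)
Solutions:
 f(y) = C1 + C2*erfi(sqrt(3)*y/3)


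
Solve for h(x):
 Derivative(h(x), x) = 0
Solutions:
 h(x) = C1


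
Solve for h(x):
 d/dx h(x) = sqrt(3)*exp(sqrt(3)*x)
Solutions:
 h(x) = C1 + exp(sqrt(3)*x)


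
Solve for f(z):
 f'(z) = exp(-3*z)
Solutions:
 f(z) = C1 - exp(-3*z)/3


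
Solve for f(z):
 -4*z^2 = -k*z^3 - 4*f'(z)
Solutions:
 f(z) = C1 - k*z^4/16 + z^3/3


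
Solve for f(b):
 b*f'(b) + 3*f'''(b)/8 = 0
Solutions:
 f(b) = C1 + Integral(C2*airyai(-2*3^(2/3)*b/3) + C3*airybi(-2*3^(2/3)*b/3), b)


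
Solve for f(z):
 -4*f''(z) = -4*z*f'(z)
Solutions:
 f(z) = C1 + C2*erfi(sqrt(2)*z/2)


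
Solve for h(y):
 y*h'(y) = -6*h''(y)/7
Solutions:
 h(y) = C1 + C2*erf(sqrt(21)*y/6)


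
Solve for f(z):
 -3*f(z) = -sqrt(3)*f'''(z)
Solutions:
 f(z) = C3*exp(3^(1/6)*z) + (C1*sin(3^(2/3)*z/2) + C2*cos(3^(2/3)*z/2))*exp(-3^(1/6)*z/2)


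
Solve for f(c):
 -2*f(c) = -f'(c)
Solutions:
 f(c) = C1*exp(2*c)


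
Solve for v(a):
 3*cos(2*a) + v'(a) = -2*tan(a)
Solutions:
 v(a) = C1 + 2*log(cos(a)) - 3*sin(2*a)/2


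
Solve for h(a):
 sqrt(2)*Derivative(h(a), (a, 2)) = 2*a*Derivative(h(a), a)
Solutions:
 h(a) = C1 + C2*erfi(2^(3/4)*a/2)


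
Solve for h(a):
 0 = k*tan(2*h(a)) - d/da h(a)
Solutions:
 h(a) = -asin(C1*exp(2*a*k))/2 + pi/2
 h(a) = asin(C1*exp(2*a*k))/2


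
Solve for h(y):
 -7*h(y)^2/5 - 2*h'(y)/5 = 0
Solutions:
 h(y) = 2/(C1 + 7*y)


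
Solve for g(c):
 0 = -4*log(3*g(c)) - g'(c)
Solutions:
 Integral(1/(log(_y) + log(3)), (_y, g(c)))/4 = C1 - c


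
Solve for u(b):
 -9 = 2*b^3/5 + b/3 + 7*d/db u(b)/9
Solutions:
 u(b) = C1 - 9*b^4/70 - 3*b^2/14 - 81*b/7


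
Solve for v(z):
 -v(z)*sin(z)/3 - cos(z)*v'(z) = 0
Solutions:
 v(z) = C1*cos(z)^(1/3)


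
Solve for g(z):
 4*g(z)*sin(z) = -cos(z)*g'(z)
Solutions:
 g(z) = C1*cos(z)^4


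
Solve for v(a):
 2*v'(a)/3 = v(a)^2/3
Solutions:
 v(a) = -2/(C1 + a)


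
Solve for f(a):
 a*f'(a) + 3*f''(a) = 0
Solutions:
 f(a) = C1 + C2*erf(sqrt(6)*a/6)


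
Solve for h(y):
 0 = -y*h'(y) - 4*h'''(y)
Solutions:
 h(y) = C1 + Integral(C2*airyai(-2^(1/3)*y/2) + C3*airybi(-2^(1/3)*y/2), y)


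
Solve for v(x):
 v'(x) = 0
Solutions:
 v(x) = C1


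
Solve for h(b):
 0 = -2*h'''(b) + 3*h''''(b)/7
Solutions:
 h(b) = C1 + C2*b + C3*b^2 + C4*exp(14*b/3)


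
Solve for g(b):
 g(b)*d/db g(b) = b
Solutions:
 g(b) = -sqrt(C1 + b^2)
 g(b) = sqrt(C1 + b^2)


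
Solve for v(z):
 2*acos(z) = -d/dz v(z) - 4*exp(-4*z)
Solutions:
 v(z) = C1 - 2*z*acos(z) + 2*sqrt(1 - z^2) + exp(-4*z)


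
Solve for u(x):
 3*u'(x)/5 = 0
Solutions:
 u(x) = C1


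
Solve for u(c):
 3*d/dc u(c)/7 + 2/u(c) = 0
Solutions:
 u(c) = -sqrt(C1 - 84*c)/3
 u(c) = sqrt(C1 - 84*c)/3


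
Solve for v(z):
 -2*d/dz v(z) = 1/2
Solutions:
 v(z) = C1 - z/4


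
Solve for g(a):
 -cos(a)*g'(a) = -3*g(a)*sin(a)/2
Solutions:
 g(a) = C1/cos(a)^(3/2)


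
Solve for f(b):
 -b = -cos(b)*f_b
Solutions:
 f(b) = C1 + Integral(b/cos(b), b)


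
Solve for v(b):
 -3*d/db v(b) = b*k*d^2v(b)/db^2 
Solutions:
 v(b) = C1 + b^(((re(k) - 3)*re(k) + im(k)^2)/(re(k)^2 + im(k)^2))*(C2*sin(3*log(b)*Abs(im(k))/(re(k)^2 + im(k)^2)) + C3*cos(3*log(b)*im(k)/(re(k)^2 + im(k)^2)))


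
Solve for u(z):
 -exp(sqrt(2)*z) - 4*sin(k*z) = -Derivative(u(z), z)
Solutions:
 u(z) = C1 + sqrt(2)*exp(sqrt(2)*z)/2 - 4*cos(k*z)/k


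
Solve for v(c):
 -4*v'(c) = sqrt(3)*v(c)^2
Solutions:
 v(c) = 4/(C1 + sqrt(3)*c)


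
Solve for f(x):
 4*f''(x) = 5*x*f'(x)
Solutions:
 f(x) = C1 + C2*erfi(sqrt(10)*x/4)


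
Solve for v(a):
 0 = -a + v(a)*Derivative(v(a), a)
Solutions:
 v(a) = -sqrt(C1 + a^2)
 v(a) = sqrt(C1 + a^2)


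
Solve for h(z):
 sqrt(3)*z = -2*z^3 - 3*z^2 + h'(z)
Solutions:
 h(z) = C1 + z^4/2 + z^3 + sqrt(3)*z^2/2


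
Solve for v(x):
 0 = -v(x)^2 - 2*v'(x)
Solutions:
 v(x) = 2/(C1 + x)


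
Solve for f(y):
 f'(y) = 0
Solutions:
 f(y) = C1


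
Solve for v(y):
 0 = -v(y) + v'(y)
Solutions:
 v(y) = C1*exp(y)


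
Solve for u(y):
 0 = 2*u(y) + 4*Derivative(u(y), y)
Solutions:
 u(y) = C1*exp(-y/2)


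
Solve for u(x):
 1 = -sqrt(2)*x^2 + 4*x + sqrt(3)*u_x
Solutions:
 u(x) = C1 + sqrt(6)*x^3/9 - 2*sqrt(3)*x^2/3 + sqrt(3)*x/3


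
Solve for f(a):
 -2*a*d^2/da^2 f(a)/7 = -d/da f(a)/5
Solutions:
 f(a) = C1 + C2*a^(17/10)


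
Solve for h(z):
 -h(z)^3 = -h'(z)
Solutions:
 h(z) = -sqrt(2)*sqrt(-1/(C1 + z))/2
 h(z) = sqrt(2)*sqrt(-1/(C1 + z))/2


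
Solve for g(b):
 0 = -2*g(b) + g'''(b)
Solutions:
 g(b) = C3*exp(2^(1/3)*b) + (C1*sin(2^(1/3)*sqrt(3)*b/2) + C2*cos(2^(1/3)*sqrt(3)*b/2))*exp(-2^(1/3)*b/2)


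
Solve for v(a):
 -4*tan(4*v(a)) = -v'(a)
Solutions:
 v(a) = -asin(C1*exp(16*a))/4 + pi/4
 v(a) = asin(C1*exp(16*a))/4


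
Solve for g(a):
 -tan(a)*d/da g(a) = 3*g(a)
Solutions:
 g(a) = C1/sin(a)^3


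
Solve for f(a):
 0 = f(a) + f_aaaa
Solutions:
 f(a) = (C1*sin(sqrt(2)*a/2) + C2*cos(sqrt(2)*a/2))*exp(-sqrt(2)*a/2) + (C3*sin(sqrt(2)*a/2) + C4*cos(sqrt(2)*a/2))*exp(sqrt(2)*a/2)


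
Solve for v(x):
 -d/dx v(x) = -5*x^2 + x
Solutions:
 v(x) = C1 + 5*x^3/3 - x^2/2


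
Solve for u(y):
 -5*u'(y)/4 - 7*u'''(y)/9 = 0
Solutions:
 u(y) = C1 + C2*sin(3*sqrt(35)*y/14) + C3*cos(3*sqrt(35)*y/14)


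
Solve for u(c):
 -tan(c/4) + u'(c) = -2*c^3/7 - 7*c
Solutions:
 u(c) = C1 - c^4/14 - 7*c^2/2 - 4*log(cos(c/4))


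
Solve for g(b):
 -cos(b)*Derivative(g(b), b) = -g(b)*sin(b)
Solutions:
 g(b) = C1/cos(b)


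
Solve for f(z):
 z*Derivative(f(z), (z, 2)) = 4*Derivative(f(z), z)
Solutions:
 f(z) = C1 + C2*z^5


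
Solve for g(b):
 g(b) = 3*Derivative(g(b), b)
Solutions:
 g(b) = C1*exp(b/3)


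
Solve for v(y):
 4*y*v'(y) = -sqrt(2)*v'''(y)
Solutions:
 v(y) = C1 + Integral(C2*airyai(-sqrt(2)*y) + C3*airybi(-sqrt(2)*y), y)


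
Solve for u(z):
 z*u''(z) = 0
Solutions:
 u(z) = C1 + C2*z


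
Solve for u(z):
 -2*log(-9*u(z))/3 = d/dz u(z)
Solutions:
 3*Integral(1/(log(-_y) + 2*log(3)), (_y, u(z)))/2 = C1 - z


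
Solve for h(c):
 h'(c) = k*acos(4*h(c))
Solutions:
 Integral(1/acos(4*_y), (_y, h(c))) = C1 + c*k


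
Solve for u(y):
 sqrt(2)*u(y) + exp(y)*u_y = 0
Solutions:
 u(y) = C1*exp(sqrt(2)*exp(-y))


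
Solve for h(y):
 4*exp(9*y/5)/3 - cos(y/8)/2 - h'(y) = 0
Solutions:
 h(y) = C1 + 20*exp(9*y/5)/27 - 4*sin(y/8)


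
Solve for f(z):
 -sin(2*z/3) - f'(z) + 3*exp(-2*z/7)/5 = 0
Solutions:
 f(z) = C1 + 3*cos(2*z/3)/2 - 21*exp(-2*z/7)/10


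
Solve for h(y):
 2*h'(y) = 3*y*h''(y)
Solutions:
 h(y) = C1 + C2*y^(5/3)


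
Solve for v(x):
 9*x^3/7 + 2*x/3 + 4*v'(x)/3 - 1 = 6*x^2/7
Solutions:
 v(x) = C1 - 27*x^4/112 + 3*x^3/14 - x^2/4 + 3*x/4


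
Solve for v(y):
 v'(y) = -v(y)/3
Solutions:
 v(y) = C1*exp(-y/3)


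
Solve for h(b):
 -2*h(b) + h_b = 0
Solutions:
 h(b) = C1*exp(2*b)


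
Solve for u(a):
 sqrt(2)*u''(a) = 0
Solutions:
 u(a) = C1 + C2*a


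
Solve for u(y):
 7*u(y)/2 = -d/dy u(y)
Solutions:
 u(y) = C1*exp(-7*y/2)


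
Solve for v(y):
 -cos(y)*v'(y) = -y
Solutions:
 v(y) = C1 + Integral(y/cos(y), y)


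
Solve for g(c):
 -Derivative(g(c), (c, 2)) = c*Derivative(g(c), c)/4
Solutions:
 g(c) = C1 + C2*erf(sqrt(2)*c/4)


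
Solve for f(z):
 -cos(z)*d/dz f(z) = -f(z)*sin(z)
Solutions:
 f(z) = C1/cos(z)


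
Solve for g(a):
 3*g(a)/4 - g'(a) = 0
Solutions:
 g(a) = C1*exp(3*a/4)


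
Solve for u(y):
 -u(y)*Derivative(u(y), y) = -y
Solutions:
 u(y) = -sqrt(C1 + y^2)
 u(y) = sqrt(C1 + y^2)


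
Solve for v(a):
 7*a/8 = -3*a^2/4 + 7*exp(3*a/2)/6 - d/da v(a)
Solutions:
 v(a) = C1 - a^3/4 - 7*a^2/16 + 7*exp(3*a/2)/9


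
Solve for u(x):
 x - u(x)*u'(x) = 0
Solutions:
 u(x) = -sqrt(C1 + x^2)
 u(x) = sqrt(C1 + x^2)


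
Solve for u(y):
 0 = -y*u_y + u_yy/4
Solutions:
 u(y) = C1 + C2*erfi(sqrt(2)*y)


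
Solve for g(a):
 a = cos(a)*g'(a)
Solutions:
 g(a) = C1 + Integral(a/cos(a), a)


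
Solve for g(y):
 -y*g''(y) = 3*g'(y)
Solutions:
 g(y) = C1 + C2/y^2


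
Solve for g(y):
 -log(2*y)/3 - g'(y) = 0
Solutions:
 g(y) = C1 - y*log(y)/3 - y*log(2)/3 + y/3


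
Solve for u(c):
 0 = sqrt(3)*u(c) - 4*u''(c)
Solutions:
 u(c) = C1*exp(-3^(1/4)*c/2) + C2*exp(3^(1/4)*c/2)


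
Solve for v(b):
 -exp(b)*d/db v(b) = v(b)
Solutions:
 v(b) = C1*exp(exp(-b))


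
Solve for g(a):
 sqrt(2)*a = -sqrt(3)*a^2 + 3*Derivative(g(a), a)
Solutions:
 g(a) = C1 + sqrt(3)*a^3/9 + sqrt(2)*a^2/6


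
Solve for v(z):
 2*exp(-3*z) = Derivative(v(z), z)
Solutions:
 v(z) = C1 - 2*exp(-3*z)/3


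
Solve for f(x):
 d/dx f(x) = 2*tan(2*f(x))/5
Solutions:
 f(x) = -asin(C1*exp(4*x/5))/2 + pi/2
 f(x) = asin(C1*exp(4*x/5))/2


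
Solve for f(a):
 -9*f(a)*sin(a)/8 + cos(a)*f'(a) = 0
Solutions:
 f(a) = C1/cos(a)^(9/8)


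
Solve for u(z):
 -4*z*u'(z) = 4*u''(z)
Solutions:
 u(z) = C1 + C2*erf(sqrt(2)*z/2)


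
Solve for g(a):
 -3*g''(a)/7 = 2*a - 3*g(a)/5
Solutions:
 g(a) = C1*exp(-sqrt(35)*a/5) + C2*exp(sqrt(35)*a/5) + 10*a/3


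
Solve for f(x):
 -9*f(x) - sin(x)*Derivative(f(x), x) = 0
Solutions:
 f(x) = C1*sqrt(cos(x) + 1)*(cos(x)^4 + 4*cos(x)^3 + 6*cos(x)^2 + 4*cos(x) + 1)/(sqrt(cos(x) - 1)*(cos(x)^4 - 4*cos(x)^3 + 6*cos(x)^2 - 4*cos(x) + 1))


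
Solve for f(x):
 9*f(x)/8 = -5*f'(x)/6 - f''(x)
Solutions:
 f(x) = (C1*sin(sqrt(137)*x/12) + C2*cos(sqrt(137)*x/12))*exp(-5*x/12)


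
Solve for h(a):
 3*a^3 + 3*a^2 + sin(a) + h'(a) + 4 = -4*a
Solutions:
 h(a) = C1 - 3*a^4/4 - a^3 - 2*a^2 - 4*a + cos(a)


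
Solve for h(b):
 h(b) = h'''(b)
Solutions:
 h(b) = C3*exp(b) + (C1*sin(sqrt(3)*b/2) + C2*cos(sqrt(3)*b/2))*exp(-b/2)


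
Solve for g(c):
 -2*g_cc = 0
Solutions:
 g(c) = C1 + C2*c


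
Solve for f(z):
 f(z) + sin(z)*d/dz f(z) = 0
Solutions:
 f(z) = C1*sqrt(cos(z) + 1)/sqrt(cos(z) - 1)


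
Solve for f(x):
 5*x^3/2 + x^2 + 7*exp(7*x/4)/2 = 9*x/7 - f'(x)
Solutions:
 f(x) = C1 - 5*x^4/8 - x^3/3 + 9*x^2/14 - 2*exp(7*x/4)


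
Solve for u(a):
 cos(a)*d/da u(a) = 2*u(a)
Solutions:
 u(a) = C1*(sin(a) + 1)/(sin(a) - 1)


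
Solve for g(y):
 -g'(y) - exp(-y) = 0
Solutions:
 g(y) = C1 + exp(-y)


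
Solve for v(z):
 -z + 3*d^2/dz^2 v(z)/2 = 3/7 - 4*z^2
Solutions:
 v(z) = C1 + C2*z - 2*z^4/9 + z^3/9 + z^2/7


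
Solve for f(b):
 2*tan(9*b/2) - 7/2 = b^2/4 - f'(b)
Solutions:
 f(b) = C1 + b^3/12 + 7*b/2 + 4*log(cos(9*b/2))/9


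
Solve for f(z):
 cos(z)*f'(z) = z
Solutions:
 f(z) = C1 + Integral(z/cos(z), z)


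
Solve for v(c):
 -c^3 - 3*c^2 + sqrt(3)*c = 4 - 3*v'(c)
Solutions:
 v(c) = C1 + c^4/12 + c^3/3 - sqrt(3)*c^2/6 + 4*c/3


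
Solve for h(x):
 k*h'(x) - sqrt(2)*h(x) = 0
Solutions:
 h(x) = C1*exp(sqrt(2)*x/k)


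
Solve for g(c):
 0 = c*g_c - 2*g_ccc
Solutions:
 g(c) = C1 + Integral(C2*airyai(2^(2/3)*c/2) + C3*airybi(2^(2/3)*c/2), c)


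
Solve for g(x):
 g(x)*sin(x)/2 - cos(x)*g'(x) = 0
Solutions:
 g(x) = C1/sqrt(cos(x))


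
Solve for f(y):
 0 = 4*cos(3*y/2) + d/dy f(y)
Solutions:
 f(y) = C1 - 8*sin(3*y/2)/3


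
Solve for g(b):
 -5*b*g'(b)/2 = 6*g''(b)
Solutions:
 g(b) = C1 + C2*erf(sqrt(30)*b/12)


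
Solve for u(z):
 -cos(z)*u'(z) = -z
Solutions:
 u(z) = C1 + Integral(z/cos(z), z)


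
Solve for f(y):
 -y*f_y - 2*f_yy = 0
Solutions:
 f(y) = C1 + C2*erf(y/2)


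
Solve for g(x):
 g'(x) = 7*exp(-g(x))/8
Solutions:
 g(x) = log(C1 + 7*x/8)


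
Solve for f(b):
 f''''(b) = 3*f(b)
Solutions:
 f(b) = C1*exp(-3^(1/4)*b) + C2*exp(3^(1/4)*b) + C3*sin(3^(1/4)*b) + C4*cos(3^(1/4)*b)


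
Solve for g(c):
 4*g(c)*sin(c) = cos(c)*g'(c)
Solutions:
 g(c) = C1/cos(c)^4


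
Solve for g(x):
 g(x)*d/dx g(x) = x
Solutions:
 g(x) = -sqrt(C1 + x^2)
 g(x) = sqrt(C1 + x^2)


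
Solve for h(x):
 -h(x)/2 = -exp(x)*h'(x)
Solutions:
 h(x) = C1*exp(-exp(-x)/2)


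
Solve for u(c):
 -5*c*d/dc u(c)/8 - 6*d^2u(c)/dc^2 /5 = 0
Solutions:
 u(c) = C1 + C2*erf(5*sqrt(6)*c/24)


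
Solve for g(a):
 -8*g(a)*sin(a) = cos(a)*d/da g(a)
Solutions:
 g(a) = C1*cos(a)^8


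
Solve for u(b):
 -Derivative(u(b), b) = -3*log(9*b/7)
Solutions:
 u(b) = C1 + 3*b*log(b) - 3*b + b*log(729/343)


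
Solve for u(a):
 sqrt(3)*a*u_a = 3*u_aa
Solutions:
 u(a) = C1 + C2*erfi(sqrt(2)*3^(3/4)*a/6)


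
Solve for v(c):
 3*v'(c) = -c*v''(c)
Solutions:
 v(c) = C1 + C2/c^2


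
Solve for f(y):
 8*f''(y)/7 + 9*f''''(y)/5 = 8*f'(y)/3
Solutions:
 f(y) = C1 + C2*exp(-y*(-4*5^(2/3)*882^(1/3)/(441 + sqrt(197841))^(1/3) + 420^(1/3)*(441 + sqrt(197841))^(1/3))/126)*sin(3^(1/6)*y*(12*5^(2/3)*98^(1/3)/(441 + sqrt(197841))^(1/3) + 140^(1/3)*3^(2/3)*(441 + sqrt(197841))^(1/3))/126) + C3*exp(-y*(-4*5^(2/3)*882^(1/3)/(441 + sqrt(197841))^(1/3) + 420^(1/3)*(441 + sqrt(197841))^(1/3))/126)*cos(3^(1/6)*y*(12*5^(2/3)*98^(1/3)/(441 + sqrt(197841))^(1/3) + 140^(1/3)*3^(2/3)*(441 + sqrt(197841))^(1/3))/126) + C4*exp(y*(-4*5^(2/3)*882^(1/3)/(441 + sqrt(197841))^(1/3) + 420^(1/3)*(441 + sqrt(197841))^(1/3))/63)


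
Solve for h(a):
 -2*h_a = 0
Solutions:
 h(a) = C1


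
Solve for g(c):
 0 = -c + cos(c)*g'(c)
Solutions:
 g(c) = C1 + Integral(c/cos(c), c)


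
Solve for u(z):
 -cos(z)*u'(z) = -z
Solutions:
 u(z) = C1 + Integral(z/cos(z), z)


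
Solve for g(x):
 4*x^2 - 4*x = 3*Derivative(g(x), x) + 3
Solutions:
 g(x) = C1 + 4*x^3/9 - 2*x^2/3 - x


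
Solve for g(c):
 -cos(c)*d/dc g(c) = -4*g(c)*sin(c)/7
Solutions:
 g(c) = C1/cos(c)^(4/7)


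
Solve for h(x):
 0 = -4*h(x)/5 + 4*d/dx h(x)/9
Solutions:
 h(x) = C1*exp(9*x/5)


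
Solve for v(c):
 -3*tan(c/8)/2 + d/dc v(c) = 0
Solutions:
 v(c) = C1 - 12*log(cos(c/8))


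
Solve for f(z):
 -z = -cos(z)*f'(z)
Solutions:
 f(z) = C1 + Integral(z/cos(z), z)


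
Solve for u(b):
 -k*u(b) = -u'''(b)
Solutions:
 u(b) = C1*exp(b*k^(1/3)) + C2*exp(b*k^(1/3)*(-1 + sqrt(3)*I)/2) + C3*exp(-b*k^(1/3)*(1 + sqrt(3)*I)/2)


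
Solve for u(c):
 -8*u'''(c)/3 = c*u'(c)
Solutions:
 u(c) = C1 + Integral(C2*airyai(-3^(1/3)*c/2) + C3*airybi(-3^(1/3)*c/2), c)


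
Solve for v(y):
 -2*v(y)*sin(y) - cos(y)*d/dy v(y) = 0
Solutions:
 v(y) = C1*cos(y)^2


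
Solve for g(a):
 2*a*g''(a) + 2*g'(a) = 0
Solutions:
 g(a) = C1 + C2*log(a)


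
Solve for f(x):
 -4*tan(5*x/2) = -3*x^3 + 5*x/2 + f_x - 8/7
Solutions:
 f(x) = C1 + 3*x^4/4 - 5*x^2/4 + 8*x/7 + 8*log(cos(5*x/2))/5


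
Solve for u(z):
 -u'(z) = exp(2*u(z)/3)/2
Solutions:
 u(z) = 3*log(-sqrt(-1/(C1 - z))) + 3*log(3)/2
 u(z) = 3*log(-1/(C1 - z))/2 + 3*log(3)/2


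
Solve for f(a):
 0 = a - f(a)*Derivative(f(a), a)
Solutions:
 f(a) = -sqrt(C1 + a^2)
 f(a) = sqrt(C1 + a^2)


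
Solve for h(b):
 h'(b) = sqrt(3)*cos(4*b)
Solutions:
 h(b) = C1 + sqrt(3)*sin(4*b)/4


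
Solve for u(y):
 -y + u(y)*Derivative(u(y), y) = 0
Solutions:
 u(y) = -sqrt(C1 + y^2)
 u(y) = sqrt(C1 + y^2)


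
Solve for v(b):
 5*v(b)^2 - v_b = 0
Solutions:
 v(b) = -1/(C1 + 5*b)


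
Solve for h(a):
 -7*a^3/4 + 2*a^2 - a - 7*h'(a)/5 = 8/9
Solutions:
 h(a) = C1 - 5*a^4/16 + 10*a^3/21 - 5*a^2/14 - 40*a/63


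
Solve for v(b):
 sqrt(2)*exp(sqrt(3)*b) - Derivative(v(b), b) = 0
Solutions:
 v(b) = C1 + sqrt(6)*exp(sqrt(3)*b)/3


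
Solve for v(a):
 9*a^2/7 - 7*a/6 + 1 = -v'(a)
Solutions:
 v(a) = C1 - 3*a^3/7 + 7*a^2/12 - a


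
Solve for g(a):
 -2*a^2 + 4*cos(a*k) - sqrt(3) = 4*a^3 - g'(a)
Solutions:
 g(a) = C1 + a^4 + 2*a^3/3 + sqrt(3)*a - 4*sin(a*k)/k
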